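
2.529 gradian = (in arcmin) 136.6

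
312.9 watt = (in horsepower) 0.4196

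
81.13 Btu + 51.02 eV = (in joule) 8.56e+04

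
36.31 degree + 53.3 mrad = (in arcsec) 1.417e+05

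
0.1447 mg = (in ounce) 5.104e-06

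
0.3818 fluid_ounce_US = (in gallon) 0.002983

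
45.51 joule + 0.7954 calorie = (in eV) 3.048e+20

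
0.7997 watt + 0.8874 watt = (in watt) 1.687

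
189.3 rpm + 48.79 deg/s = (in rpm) 197.4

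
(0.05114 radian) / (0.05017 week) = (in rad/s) 1.685e-06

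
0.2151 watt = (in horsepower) 0.0002885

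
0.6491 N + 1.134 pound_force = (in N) 5.693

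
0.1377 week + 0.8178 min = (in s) 8.333e+04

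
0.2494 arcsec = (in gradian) 7.698e-05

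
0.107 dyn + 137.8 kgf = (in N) 1351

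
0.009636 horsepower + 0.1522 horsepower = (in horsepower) 0.1618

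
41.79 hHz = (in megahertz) 0.004179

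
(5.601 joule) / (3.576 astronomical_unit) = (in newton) 1.047e-11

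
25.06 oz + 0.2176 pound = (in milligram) 8.091e+05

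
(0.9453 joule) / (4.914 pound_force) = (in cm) 4.325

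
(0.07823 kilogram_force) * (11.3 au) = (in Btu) 1.229e+09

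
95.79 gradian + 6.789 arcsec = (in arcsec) 3.104e+05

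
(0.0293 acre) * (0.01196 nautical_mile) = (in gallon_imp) 5.777e+05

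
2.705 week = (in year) 0.05188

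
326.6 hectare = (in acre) 807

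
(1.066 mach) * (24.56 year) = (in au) 1.879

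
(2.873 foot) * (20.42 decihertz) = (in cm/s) 178.8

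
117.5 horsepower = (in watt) 8.762e+04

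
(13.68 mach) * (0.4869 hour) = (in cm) 8.165e+08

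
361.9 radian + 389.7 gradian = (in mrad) 3.68e+05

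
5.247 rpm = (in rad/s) 0.5495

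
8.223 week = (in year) 0.1577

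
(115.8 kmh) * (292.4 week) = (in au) 0.03803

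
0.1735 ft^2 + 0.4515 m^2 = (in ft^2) 5.033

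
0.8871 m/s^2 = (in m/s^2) 0.8871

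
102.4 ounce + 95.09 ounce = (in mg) 5.599e+06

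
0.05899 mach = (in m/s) 20.09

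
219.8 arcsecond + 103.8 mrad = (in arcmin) 360.5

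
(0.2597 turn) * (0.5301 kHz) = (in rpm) 8260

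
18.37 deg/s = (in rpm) 3.062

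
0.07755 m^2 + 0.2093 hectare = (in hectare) 0.2093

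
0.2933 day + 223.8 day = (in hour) 5378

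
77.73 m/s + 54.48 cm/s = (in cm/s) 7827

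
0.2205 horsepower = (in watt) 164.4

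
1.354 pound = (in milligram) 6.142e+05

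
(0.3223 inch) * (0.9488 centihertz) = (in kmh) 0.0002796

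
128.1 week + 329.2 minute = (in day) 896.9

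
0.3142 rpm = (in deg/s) 1.885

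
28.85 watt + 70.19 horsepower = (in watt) 5.237e+04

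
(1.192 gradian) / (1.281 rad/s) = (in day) 1.692e-07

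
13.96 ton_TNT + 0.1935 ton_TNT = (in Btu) 5.613e+07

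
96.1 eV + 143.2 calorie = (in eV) 3.74e+21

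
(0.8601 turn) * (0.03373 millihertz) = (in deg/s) 0.01044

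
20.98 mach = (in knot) 1.389e+04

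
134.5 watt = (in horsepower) 0.1804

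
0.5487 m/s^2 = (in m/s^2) 0.5487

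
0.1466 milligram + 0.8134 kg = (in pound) 1.793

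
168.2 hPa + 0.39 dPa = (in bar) 0.1682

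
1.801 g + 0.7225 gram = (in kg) 0.002523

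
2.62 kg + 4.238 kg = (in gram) 6858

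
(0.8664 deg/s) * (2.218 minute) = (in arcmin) 6918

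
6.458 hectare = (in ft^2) 6.951e+05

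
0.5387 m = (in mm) 538.7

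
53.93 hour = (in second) 1.941e+05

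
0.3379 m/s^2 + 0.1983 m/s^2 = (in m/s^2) 0.5362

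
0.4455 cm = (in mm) 4.455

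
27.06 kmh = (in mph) 16.81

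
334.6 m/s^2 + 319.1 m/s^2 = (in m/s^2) 653.7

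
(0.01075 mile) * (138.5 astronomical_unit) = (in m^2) 3.585e+14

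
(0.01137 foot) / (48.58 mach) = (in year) 6.643e-15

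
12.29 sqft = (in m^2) 1.142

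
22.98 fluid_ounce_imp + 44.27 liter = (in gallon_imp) 9.882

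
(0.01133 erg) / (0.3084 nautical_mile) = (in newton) 1.984e-12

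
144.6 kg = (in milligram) 1.446e+08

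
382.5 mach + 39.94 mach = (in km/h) 5.178e+05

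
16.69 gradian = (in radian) 0.2622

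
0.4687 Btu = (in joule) 494.5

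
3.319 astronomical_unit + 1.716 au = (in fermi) 7.532e+26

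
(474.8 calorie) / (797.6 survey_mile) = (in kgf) 0.0001578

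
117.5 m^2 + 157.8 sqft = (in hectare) 0.01322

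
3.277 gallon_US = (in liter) 12.4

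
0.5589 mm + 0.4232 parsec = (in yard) 1.428e+16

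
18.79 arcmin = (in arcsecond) 1127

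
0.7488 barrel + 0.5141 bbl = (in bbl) 1.263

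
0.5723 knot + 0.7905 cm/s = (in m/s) 0.3023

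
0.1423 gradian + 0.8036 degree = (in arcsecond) 3354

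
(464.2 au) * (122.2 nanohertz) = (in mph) 1.898e+07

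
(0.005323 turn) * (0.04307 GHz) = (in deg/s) 8.253e+07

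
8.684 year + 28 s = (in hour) 7.607e+04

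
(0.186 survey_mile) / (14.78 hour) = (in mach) 1.652e-05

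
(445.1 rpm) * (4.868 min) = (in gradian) 8.667e+05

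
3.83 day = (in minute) 5515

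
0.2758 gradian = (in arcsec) 893.6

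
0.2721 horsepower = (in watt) 202.9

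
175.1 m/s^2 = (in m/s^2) 175.1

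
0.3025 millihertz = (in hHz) 3.025e-06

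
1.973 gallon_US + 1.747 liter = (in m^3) 0.009216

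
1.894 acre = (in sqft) 8.25e+04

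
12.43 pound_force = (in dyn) 5.529e+06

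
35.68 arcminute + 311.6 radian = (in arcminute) 1.071e+06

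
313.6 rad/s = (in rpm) 2995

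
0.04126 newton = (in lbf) 0.009276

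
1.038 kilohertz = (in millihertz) 1.038e+06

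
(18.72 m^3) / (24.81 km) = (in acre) 1.864e-07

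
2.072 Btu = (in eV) 1.364e+22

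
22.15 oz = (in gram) 627.9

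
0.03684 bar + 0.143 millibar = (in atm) 0.0365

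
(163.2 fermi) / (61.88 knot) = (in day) 5.934e-20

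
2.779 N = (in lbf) 0.6247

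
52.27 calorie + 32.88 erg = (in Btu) 0.2073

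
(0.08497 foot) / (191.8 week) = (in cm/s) 2.233e-08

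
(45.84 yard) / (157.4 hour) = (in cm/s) 0.007397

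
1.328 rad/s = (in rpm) 12.68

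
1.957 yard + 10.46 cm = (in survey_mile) 0.001177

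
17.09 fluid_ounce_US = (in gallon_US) 0.1335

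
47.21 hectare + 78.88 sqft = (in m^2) 4.721e+05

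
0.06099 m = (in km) 6.099e-05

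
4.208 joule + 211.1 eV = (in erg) 4.208e+07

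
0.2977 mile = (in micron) 4.791e+08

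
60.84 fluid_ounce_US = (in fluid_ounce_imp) 63.32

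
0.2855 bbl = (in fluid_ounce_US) 1535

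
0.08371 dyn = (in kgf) 8.536e-08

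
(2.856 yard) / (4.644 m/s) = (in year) 1.783e-08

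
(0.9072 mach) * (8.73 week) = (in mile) 1.013e+06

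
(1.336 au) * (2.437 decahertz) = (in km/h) 1.753e+13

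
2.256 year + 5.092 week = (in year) 2.354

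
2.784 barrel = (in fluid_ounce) 1.497e+04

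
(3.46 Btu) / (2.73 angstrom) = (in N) 1.337e+13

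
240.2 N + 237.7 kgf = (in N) 2571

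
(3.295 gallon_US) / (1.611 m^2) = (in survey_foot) 0.0254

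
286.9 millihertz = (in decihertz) 2.869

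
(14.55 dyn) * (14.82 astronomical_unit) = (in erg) 3.226e+15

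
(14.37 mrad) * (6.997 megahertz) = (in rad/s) 1.005e+05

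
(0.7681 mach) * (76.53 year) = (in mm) 6.312e+14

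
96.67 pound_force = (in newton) 430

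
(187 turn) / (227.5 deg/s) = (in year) 9.383e-06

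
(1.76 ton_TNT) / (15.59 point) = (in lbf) 3.01e+11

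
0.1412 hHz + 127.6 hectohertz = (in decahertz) 1277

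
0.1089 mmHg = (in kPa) 0.01452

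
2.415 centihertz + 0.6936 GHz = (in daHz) 6.936e+07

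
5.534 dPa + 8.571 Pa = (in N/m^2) 9.124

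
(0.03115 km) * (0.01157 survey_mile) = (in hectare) 0.058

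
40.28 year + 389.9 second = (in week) 2100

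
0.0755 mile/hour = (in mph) 0.0755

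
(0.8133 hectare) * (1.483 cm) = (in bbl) 758.6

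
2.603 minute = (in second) 156.2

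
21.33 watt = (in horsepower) 0.0286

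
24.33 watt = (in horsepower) 0.03263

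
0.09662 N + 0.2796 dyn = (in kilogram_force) 0.009853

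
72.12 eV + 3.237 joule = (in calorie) 0.7737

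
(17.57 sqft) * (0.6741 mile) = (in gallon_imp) 3.895e+05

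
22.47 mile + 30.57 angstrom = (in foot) 1.186e+05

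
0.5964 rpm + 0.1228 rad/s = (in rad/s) 0.1853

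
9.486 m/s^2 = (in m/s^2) 9.486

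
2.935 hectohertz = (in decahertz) 29.35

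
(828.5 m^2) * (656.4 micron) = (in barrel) 3.421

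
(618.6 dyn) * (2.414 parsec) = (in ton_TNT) 1.101e+05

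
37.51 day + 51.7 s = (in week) 5.359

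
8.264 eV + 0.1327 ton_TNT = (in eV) 3.465e+27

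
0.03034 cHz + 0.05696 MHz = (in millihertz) 5.696e+07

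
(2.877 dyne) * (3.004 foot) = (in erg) 263.4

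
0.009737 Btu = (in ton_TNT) 2.455e-09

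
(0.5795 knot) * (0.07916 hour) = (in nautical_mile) 0.04587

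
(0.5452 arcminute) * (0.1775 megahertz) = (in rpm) 268.8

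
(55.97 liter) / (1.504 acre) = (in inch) 0.000362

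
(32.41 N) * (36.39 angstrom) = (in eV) 7.361e+11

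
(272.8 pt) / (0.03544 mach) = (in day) 9.23e-08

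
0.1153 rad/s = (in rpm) 1.101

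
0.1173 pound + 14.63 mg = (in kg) 0.05322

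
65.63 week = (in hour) 1.103e+04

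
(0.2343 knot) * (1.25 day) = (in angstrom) 1.302e+14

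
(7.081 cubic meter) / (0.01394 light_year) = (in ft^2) 5.779e-13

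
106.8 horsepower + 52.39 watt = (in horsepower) 106.9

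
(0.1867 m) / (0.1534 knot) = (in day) 2.738e-05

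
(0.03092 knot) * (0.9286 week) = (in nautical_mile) 4.824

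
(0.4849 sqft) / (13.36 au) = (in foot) 7.395e-14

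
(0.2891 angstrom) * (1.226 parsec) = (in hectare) 109.4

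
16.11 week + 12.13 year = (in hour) 1.09e+05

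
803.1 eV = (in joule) 1.287e-16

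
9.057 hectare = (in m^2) 9.057e+04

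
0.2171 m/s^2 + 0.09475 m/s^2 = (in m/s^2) 0.3118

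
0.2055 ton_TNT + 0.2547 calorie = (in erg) 8.598e+15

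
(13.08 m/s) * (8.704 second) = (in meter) 113.8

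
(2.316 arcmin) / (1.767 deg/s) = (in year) 6.927e-10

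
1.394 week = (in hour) 234.2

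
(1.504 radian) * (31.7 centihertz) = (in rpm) 4.553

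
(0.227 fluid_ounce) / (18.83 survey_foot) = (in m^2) 1.17e-06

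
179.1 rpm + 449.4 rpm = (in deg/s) 3771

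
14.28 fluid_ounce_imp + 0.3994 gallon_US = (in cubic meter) 0.001918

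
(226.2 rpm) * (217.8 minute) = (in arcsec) 6.385e+10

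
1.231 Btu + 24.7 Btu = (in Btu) 25.93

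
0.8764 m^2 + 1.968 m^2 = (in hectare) 0.0002844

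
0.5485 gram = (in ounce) 0.01935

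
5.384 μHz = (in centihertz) 0.0005384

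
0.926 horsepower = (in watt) 690.5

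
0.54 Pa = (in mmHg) 0.00405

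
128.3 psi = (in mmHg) 6635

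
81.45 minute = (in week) 0.00808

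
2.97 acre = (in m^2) 1.202e+04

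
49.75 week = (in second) 3.009e+07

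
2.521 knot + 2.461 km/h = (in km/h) 7.13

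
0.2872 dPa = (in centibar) 2.872e-05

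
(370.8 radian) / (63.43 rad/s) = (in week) 9.666e-06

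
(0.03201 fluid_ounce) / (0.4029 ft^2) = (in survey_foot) 8.297e-05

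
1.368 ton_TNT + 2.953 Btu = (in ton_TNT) 1.368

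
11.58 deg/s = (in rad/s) 0.2021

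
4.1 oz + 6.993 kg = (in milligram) 7.109e+06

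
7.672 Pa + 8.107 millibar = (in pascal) 818.4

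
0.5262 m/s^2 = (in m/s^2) 0.5262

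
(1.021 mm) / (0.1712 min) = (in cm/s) 0.00994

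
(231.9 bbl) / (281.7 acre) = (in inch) 0.001273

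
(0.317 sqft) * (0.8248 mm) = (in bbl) 0.0001528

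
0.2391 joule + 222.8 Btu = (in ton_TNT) 5.618e-05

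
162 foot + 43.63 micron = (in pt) 1.4e+05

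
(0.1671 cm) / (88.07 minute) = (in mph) 7.074e-07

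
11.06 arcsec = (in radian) 5.362e-05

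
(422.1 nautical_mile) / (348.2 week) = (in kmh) 0.01336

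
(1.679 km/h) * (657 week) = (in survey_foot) 6.08e+08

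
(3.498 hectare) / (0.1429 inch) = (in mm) 9.637e+09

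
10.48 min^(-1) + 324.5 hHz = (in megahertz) 0.03245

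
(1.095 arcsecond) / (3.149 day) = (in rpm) 1.863e-10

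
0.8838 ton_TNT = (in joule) 3.698e+09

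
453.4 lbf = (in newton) 2017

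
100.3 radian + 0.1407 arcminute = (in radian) 100.3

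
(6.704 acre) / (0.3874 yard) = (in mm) 7.659e+07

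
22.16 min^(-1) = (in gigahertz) 3.693e-10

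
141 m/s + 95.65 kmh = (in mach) 0.4921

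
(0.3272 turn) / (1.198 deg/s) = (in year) 3.118e-06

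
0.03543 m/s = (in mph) 0.07925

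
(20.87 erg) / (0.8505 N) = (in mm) 0.002454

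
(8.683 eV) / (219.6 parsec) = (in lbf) 4.615e-38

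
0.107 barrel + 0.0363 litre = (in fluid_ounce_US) 576.5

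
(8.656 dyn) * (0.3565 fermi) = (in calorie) 7.375e-21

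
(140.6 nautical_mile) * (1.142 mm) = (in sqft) 3201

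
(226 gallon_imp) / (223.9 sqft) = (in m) 0.04939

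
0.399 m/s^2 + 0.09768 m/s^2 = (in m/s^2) 0.4967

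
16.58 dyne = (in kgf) 1.691e-05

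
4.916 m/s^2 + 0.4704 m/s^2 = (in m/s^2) 5.386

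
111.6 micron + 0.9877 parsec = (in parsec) 0.9877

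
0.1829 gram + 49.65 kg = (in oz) 1751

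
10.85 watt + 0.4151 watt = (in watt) 11.27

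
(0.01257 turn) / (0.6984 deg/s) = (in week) 1.071e-05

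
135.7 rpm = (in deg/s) 814.2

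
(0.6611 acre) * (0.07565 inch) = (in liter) 5141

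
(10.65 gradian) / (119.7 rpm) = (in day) 1.545e-07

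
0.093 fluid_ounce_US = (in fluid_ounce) 0.093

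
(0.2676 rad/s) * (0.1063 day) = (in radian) 2458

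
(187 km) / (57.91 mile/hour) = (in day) 0.0836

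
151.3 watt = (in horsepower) 0.2029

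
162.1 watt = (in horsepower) 0.2174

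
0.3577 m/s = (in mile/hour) 0.8002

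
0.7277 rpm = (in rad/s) 0.0762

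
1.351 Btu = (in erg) 1.425e+10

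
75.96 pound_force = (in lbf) 75.96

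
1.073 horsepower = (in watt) 800.1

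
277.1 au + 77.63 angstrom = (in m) 4.145e+13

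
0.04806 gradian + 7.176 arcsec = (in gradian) 0.05027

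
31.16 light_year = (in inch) 1.161e+19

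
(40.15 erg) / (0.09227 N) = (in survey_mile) 2.704e-08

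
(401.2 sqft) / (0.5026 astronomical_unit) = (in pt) 1.405e-06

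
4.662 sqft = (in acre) 0.000107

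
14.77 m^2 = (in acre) 0.00365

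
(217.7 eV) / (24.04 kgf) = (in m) 1.479e-19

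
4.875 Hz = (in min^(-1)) 292.5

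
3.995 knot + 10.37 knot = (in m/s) 7.39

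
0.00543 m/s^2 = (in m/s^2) 0.00543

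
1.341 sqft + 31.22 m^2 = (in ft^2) 337.4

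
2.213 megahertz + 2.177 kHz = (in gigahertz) 0.002215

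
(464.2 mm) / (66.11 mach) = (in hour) 5.728e-09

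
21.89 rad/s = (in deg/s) 1254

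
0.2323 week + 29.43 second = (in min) 2342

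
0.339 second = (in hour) 9.417e-05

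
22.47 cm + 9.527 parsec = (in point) 8.333e+20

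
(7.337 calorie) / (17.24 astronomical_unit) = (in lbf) 2.676e-12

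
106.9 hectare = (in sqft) 1.151e+07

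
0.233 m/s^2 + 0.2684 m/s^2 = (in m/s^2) 0.5014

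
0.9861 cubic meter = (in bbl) 6.202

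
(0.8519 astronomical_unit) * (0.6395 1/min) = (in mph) 3.038e+09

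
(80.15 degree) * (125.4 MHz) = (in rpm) 1.675e+09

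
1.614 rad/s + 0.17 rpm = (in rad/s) 1.632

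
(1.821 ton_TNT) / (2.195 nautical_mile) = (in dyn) 1.874e+11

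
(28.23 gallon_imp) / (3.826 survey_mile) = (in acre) 5.15e-09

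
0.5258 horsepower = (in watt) 392.1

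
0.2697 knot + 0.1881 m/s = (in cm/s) 32.68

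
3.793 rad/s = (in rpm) 36.22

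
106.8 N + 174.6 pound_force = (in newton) 883.5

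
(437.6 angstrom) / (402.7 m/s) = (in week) 1.797e-16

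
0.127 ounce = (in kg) 0.0036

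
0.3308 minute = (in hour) 0.005513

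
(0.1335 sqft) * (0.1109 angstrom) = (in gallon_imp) 3.026e-11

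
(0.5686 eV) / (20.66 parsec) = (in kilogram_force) 1.457e-38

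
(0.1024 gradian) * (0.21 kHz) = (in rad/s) 0.3378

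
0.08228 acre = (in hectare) 0.0333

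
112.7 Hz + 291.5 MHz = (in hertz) 2.915e+08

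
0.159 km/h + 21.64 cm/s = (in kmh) 0.938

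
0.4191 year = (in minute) 2.203e+05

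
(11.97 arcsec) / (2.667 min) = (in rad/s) 3.627e-07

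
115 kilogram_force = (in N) 1128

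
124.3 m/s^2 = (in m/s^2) 124.3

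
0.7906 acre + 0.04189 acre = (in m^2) 3369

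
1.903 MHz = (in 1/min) 1.142e+08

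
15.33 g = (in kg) 0.01533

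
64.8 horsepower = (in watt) 4.832e+04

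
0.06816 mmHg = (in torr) 0.06816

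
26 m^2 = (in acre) 0.006425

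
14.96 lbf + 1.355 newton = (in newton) 67.9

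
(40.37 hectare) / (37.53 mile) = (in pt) 1.895e+04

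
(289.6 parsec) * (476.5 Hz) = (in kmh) 1.533e+22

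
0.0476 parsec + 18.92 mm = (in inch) 5.783e+16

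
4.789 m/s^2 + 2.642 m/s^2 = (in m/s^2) 7.431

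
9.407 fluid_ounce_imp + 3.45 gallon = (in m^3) 0.01333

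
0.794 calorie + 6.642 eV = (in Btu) 0.003149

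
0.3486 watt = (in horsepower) 0.0004675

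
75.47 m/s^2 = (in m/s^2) 75.47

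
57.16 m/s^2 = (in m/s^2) 57.16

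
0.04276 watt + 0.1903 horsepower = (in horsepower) 0.1904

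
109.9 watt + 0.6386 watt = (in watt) 110.5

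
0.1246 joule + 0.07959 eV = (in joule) 0.1246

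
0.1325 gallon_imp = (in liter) 0.6024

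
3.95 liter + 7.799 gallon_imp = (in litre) 39.4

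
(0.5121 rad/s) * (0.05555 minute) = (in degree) 97.79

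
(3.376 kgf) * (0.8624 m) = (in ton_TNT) 6.824e-09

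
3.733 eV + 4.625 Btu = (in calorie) 1166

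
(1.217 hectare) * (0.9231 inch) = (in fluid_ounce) 9.649e+06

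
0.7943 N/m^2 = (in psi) 0.0001152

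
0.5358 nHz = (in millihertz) 5.358e-07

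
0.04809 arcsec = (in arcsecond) 0.04809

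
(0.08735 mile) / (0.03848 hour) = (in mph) 2.27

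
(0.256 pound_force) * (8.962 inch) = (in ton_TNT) 6.195e-11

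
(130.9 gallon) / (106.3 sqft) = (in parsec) 1.626e-18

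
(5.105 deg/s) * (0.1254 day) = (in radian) 965.3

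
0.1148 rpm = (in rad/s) 0.01202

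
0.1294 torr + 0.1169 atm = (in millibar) 118.6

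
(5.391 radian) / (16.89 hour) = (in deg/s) 0.00508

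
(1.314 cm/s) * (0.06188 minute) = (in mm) 48.79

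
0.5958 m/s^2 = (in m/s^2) 0.5958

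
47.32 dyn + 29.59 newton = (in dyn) 2.959e+06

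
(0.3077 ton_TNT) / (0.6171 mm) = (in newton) 2.086e+12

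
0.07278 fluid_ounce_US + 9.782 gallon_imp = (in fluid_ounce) 1504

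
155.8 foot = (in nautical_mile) 0.02564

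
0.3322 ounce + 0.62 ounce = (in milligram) 2.699e+04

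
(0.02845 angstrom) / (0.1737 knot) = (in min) 5.306e-13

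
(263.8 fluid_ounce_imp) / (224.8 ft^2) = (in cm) 0.03589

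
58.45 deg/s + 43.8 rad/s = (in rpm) 428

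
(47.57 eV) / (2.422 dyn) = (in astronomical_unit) 2.104e-24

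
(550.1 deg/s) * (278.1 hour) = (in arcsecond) 1.983e+12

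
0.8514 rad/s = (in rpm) 8.13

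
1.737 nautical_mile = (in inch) 1.267e+05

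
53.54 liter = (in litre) 53.54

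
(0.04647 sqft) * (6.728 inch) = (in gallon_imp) 0.1623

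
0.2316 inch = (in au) 3.932e-14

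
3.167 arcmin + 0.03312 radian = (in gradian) 2.167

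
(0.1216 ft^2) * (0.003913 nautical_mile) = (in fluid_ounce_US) 2768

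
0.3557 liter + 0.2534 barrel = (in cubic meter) 0.04064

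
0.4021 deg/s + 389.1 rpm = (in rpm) 389.2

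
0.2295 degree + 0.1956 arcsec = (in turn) 0.0006377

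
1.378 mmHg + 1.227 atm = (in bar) 1.245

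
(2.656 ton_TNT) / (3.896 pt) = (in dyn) 8.085e+17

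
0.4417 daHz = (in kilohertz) 0.004417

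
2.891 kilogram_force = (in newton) 28.35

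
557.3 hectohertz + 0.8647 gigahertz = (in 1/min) 5.189e+10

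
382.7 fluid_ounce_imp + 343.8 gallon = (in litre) 1312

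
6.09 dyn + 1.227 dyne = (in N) 7.317e-05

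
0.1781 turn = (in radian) 1.119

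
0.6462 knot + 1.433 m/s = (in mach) 0.005185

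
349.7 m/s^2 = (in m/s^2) 349.7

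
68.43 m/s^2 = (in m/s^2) 68.43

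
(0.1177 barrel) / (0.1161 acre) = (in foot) 0.0001307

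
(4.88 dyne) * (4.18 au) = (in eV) 1.905e+26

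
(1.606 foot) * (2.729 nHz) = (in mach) 3.923e-12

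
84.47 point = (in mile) 1.852e-05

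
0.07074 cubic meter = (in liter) 70.74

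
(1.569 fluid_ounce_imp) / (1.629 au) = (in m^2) 1.829e-16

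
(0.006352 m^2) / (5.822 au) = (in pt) 2.067e-11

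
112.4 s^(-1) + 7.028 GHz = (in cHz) 7.028e+11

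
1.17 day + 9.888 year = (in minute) 5.199e+06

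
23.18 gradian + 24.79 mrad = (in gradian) 24.76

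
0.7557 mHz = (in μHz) 755.7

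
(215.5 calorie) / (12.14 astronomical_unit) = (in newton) 4.965e-10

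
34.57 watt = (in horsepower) 0.04636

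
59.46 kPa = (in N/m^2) 5.946e+04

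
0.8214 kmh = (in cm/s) 22.82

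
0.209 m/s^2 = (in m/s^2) 0.209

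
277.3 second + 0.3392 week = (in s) 2.054e+05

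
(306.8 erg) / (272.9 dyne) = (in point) 31.87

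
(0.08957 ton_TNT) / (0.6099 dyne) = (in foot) 2.016e+14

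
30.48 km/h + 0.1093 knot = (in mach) 0.02503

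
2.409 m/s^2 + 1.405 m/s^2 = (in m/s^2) 3.814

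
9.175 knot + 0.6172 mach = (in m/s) 214.9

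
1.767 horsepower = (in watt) 1318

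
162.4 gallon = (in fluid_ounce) 2.079e+04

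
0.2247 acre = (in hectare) 0.09093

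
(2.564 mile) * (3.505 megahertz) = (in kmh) 5.207e+10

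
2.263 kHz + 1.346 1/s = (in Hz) 2264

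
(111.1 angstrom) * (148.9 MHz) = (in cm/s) 165.4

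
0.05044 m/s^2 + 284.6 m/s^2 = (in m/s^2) 284.7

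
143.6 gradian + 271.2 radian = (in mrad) 2.735e+05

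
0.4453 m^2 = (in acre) 0.00011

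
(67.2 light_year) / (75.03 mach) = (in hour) 6.913e+09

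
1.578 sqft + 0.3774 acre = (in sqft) 1.644e+04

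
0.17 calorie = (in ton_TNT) 1.7e-10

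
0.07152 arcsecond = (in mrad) 0.0003467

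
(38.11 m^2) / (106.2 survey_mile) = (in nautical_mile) 1.204e-07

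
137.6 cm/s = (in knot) 2.675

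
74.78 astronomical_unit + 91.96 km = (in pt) 3.171e+16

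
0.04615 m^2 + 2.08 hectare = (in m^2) 2.08e+04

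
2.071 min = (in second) 124.3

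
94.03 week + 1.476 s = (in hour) 1.58e+04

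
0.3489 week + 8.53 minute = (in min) 3525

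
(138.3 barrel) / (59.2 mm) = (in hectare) 0.03714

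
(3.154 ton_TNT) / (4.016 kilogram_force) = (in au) 0.00224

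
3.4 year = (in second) 1.072e+08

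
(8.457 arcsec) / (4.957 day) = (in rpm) 9.142e-10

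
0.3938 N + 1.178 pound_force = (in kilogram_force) 0.5745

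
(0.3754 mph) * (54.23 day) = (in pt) 2.229e+09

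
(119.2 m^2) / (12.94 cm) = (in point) 2.611e+06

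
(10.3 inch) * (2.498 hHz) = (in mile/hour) 146.2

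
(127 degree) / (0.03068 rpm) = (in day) 0.007985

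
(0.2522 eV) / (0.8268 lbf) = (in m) 1.099e-20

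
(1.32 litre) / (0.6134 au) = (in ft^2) 1.548e-13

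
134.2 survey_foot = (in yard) 44.73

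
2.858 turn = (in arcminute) 6.173e+04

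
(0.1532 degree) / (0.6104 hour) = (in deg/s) 6.972e-05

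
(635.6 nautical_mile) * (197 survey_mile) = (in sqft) 4.017e+12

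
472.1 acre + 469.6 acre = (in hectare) 381.1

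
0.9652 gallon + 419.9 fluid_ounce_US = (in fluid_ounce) 543.4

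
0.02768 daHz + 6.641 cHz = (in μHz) 3.432e+05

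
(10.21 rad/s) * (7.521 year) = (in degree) 1.387e+11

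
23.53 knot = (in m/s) 12.1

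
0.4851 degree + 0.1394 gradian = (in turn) 0.001696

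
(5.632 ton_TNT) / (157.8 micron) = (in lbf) 3.357e+13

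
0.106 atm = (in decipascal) 1.074e+05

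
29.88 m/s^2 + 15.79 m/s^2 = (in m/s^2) 45.67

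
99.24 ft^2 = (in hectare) 0.000922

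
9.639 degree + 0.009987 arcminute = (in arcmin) 578.3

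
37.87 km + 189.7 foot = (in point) 1.075e+08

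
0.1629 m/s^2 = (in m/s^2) 0.1629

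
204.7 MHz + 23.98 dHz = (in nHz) 2.047e+17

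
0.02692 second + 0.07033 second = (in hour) 2.701e-05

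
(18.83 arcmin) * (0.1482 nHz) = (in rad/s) 8.118e-13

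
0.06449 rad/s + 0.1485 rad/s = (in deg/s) 12.2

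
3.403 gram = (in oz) 0.12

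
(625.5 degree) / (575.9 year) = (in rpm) 5.74e-09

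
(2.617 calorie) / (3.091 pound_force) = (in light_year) 8.418e-17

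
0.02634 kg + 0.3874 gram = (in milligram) 2.673e+04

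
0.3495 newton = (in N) 0.3495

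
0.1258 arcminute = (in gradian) 0.00233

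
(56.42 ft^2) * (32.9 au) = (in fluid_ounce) 8.723e+17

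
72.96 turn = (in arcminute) 1.576e+06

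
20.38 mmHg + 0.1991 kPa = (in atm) 0.02878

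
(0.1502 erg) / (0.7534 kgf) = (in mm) 2.033e-06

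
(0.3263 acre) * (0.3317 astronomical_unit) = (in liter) 6.552e+16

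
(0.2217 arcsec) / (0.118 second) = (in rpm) 8.698e-05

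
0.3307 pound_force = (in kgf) 0.15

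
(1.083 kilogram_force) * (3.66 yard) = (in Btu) 0.03369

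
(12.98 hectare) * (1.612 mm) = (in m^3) 209.2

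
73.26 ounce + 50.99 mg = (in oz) 73.26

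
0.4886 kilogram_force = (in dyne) 4.792e+05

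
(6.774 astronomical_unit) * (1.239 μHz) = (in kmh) 4.52e+06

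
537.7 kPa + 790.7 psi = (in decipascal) 5.989e+07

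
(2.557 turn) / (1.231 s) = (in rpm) 124.6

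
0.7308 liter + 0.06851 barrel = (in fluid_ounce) 393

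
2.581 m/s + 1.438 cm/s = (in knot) 5.045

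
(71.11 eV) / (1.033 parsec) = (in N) 3.574e-34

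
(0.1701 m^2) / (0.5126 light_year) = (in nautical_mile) 1.894e-20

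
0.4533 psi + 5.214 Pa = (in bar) 0.03131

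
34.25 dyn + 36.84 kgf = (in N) 361.3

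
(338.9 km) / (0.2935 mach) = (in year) 0.0001075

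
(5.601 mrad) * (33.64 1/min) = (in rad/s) 0.00314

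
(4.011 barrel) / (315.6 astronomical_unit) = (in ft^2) 1.454e-13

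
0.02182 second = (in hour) 6.061e-06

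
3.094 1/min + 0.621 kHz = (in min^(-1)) 3.726e+04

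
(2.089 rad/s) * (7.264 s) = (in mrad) 1.517e+04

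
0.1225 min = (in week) 1.215e-05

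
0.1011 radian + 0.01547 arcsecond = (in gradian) 6.436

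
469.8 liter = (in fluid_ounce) 1.589e+04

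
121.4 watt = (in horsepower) 0.1628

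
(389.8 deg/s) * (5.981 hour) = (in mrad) 1.465e+08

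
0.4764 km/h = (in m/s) 0.1323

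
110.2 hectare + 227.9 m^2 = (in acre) 272.4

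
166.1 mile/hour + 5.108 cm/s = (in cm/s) 7430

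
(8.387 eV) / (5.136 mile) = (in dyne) 1.626e-17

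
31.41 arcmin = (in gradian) 0.5817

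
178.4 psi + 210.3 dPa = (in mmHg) 9226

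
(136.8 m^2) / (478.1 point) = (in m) 811.1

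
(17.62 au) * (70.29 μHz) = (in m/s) 1.853e+08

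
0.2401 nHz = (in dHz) 2.401e-09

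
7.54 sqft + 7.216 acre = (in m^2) 2.92e+04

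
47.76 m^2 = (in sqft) 514.1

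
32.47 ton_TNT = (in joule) 1.359e+11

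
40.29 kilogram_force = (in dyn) 3.951e+07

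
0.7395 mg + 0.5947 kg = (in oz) 20.98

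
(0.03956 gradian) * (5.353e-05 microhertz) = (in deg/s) 1.906e-12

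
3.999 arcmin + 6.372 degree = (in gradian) 7.154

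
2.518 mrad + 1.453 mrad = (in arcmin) 13.65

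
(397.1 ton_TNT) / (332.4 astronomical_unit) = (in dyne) 3341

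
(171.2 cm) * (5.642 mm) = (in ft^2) 0.104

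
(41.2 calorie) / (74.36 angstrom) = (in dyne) 2.318e+15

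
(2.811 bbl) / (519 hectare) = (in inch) 3.39e-06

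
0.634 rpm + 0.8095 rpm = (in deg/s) 8.661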